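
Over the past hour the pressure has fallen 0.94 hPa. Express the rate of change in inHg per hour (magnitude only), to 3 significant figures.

0.94 hPa / 1 h × 0.02953 inHg/hPa = 0.0278 inHg/h.

0.0278 inHg per hour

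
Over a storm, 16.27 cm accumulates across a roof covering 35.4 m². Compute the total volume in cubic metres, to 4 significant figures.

Depth: 16.27 cm × 10 = 162.7 mm.
1 mm over 1 m² is 1 L, so volume = 162.7 × 35.4 = 5759.58 L = 5.760 m³.

5.760 cubic metres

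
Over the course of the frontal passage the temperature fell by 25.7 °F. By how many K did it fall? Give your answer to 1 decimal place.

Converting a difference, only the 9/5 scale factor applies: ΔK = 25.7 × 0.5556 = 14.3 K.

14.3 K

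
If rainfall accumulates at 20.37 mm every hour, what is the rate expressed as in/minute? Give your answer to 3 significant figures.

0.0134 in/minute

20.37 mm/hour × 0.0393701 in/mm × 0.0166667 hour/minute = 0.0134 in/minute.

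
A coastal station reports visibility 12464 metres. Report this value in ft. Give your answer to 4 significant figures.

40890 ft

1 m = 3.28084 ft, so 12464 × 3.28084 = 40890 ft.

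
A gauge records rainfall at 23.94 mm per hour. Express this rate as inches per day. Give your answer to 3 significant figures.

22.6 in/day

23.94 mm/hour × 0.0393701 in/mm × 24 hour/day = 22.6 in/day.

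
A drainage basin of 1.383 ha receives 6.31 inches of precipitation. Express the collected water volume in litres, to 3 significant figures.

Depth: 6.31 in × 25.4 = 160.274 mm.
Area: 1.383 ha = 13830 m².
1 mm over 1 m² is 1 L, so volume = 160.274 × 13830 = 2216589.4 L ≈ 2220000 L.

2220000 litres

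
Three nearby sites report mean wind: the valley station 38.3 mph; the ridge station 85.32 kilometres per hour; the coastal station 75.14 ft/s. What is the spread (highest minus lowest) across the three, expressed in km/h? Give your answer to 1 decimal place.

23.7 km/h

the valley station: 38.3 mph = 61.638 km/h.
the coastal station: 75.14 ft/s = 82.450 km/h.
Spread: 85.320 − 61.638 = 23.7 km/h.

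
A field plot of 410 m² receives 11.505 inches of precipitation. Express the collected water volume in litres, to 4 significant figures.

Depth: 11.505 in × 25.4 = 292.227 mm.
1 mm over 1 m² is 1 L, so volume = 292.227 × 410 = 119813.07 L ≈ 119800 L.

119800 litres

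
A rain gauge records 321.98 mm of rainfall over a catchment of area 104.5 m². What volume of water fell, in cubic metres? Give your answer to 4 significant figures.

33.65 cubic metres

1 mm over 1 m² is 1 L, so volume = 321.98 × 104.5 = 33646.91 L = 33.65 m³.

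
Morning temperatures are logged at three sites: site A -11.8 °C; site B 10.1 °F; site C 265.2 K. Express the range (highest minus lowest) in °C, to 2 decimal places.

4.22 °C

site B: 10.1 °F = -12.167 °C.
site C: 265.2 K = -7.950 °C.
Spread: (-7.950) − (-12.167) = 4.217 °C.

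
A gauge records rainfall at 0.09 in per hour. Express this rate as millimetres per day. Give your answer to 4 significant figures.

0.09 in/hour × 25.4 mm/in × 24 hour/day = 54.86 mm/day.

54.86 mm/day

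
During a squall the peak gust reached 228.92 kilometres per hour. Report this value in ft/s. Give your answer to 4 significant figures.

1 km/h = 0.911344 ft/s, so 228.92 × 0.911344 = 208.6 ft/s.

208.6 ft/s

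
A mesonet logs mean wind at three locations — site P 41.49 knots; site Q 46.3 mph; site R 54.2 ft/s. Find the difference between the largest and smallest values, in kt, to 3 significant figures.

9.38 kt

site Q: 46.3 mph = 40.2336 kt.
site R: 54.2 ft/s = 32.1126 kt.
Spread: 41.4900 − 32.1126 = 9.38 kt.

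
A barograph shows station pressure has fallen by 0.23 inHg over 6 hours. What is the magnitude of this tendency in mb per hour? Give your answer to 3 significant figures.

1.30 mb per hour

0.23 inHg / 6 h × 33.8639 mb/inHg = 1.30 mb/h.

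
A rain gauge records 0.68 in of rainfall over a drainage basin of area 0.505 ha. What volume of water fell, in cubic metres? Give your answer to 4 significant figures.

Depth: 0.68 in × 25.4 = 17.272 mm.
Area: 0.505 ha = 5050 m².
1 mm over 1 m² is 1 L, so volume = 17.272 × 5050 = 87223.6 L = 87.22 m³.

87.22 cubic metres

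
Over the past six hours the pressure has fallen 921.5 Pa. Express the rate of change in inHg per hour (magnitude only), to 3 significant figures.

0.0454 inHg per hour

921.5 Pa / 6 h × 0.0002953 inHg/Pa = 0.0454 inHg/h.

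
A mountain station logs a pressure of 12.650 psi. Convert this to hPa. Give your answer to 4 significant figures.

1 psi = 68.9476 hPa, so 12.650 × 68.9476 = 872.2 hPa.

872.2 hPa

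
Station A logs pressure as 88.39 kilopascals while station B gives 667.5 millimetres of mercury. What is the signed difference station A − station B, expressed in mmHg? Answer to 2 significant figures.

station A: 88.39 kPa = 662.979 mmHg.
Difference: 662.979 − 667.500 = -4.5 mmHg.

-4.5 mmHg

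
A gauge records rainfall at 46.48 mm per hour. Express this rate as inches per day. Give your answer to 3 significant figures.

46.48 mm/hour × 0.0393701 in/mm × 24 hour/day = 43.9 in/day.

43.9 in/day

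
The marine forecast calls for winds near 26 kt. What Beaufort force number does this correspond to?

26 kt lies in the Beaufort 6 band (strong breeze, 22–27 kt).

Beaufort force 6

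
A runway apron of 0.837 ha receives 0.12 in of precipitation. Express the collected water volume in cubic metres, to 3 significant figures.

25.5 cubic metres

Depth: 0.12 in × 25.4 = 3.048 mm.
Area: 0.837 ha = 8370 m².
1 mm over 1 m² is 1 L, so volume = 3.048 × 8370 = 25511.76 L = 25.5 m³.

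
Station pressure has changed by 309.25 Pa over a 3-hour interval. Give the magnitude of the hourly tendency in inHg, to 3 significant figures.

0.0304 inHg per hour

309.25 Pa / 3 h × 0.0002953 inHg/Pa = 0.0304 inHg/h.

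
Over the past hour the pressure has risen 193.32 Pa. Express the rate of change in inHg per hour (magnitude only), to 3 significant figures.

193.32 Pa / 1 h × 0.0002953 inHg/Pa = 0.0571 inHg/h.

0.0571 inHg per hour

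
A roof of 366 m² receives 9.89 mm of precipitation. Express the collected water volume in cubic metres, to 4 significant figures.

3.620 cubic metres

1 mm over 1 m² is 1 L, so volume = 9.89 × 366 = 3619.74 L = 3.620 m³.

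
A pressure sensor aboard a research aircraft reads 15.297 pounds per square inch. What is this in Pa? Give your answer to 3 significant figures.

105000 Pa

1 psi = 6894.76 Pa, so 15.297 × 6894.76 = 105000 Pa.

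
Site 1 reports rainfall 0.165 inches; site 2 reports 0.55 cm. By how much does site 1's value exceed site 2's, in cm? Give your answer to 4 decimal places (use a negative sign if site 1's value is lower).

-0.1309 cm

site 1: 0.165 in = 0.419100 cm.
Difference: 0.419100 − 0.550000 = -0.1309 cm.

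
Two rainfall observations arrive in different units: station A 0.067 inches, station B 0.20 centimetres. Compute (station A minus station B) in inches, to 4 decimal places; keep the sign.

-0.0117 in

station B: 0.20 cm = 0.078740 in.
Difference: 0.067000 − 0.078740 = -0.0117 in.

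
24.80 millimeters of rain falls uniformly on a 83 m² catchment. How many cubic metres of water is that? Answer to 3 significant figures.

2.06 cubic metres

1 mm over 1 m² is 1 L, so volume = 24.8 × 83 = 2058.4 L = 2.06 m³.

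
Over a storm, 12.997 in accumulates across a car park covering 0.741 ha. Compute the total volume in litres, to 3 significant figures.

2450000 litres

Depth: 12.997 in × 25.4 = 330.1238 mm.
Area: 0.741 ha = 7410 m².
1 mm over 1 m² is 1 L, so volume = 330.1238 × 7410 = 2446217.4 L ≈ 2450000 L.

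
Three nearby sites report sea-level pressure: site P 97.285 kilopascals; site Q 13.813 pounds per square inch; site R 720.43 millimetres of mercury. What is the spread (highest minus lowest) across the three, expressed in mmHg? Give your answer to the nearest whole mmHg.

site P: 97.285 kPa = 729.70 mmHg.
site Q: 13.813 psi = 714.34 mmHg.
Spread: 729.70 − 714.34 = 15 mmHg.

15 mmHg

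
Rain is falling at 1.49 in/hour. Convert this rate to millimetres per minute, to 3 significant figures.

1.49 in/hour × 25.4 mm/in × 0.0166667 hour/minute = 0.631 mm/minute.

0.631 mm/minute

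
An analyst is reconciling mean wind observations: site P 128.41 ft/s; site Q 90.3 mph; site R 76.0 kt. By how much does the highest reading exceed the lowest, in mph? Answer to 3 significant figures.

2.84 mph

site P: 128.41 ft/s = 87.5523 mph.
site R: 76.0 kt = 87.4592 mph.
Spread: 90.3000 − 87.4592 = 2.84 mph.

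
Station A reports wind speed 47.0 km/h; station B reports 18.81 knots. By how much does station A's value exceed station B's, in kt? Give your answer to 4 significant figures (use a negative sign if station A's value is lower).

station A: 47.0 km/h = 25.37797 kt.
Difference: 25.37797 − 18.81000 = 6.568 kt.

6.568 kt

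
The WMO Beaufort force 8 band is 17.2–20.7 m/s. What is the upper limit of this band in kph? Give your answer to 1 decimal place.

17.2–20.7 m/s × 3.6 = 61.9–74.5 km/h.

74.5 km/h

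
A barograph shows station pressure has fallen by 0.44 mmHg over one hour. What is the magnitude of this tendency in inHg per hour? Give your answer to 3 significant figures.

0.0173 inHg per hour

0.44 mmHg / 1 h × 0.0393701 inHg/mmHg = 0.0173 inHg/h.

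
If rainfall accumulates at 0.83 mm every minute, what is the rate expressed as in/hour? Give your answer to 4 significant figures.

1.961 in/hour

0.83 mm/minute × 0.0393701 in/mm × 60 minute/hour = 1.961 in/hour.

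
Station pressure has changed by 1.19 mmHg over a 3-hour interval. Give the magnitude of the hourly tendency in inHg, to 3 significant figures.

0.0156 inHg per hour

1.19 mmHg / 3 h × 0.0393701 inHg/mmHg = 0.0156 inHg/h.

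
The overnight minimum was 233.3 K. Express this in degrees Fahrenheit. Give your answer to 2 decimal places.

First to °C: -39.85 °C.
Then to °F: -39.73 °F.

-39.73 °F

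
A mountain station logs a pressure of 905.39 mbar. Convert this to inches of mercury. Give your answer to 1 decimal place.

1 mb = 0.02953 inHg, so 905.39 × 0.02953 = 26.7 inHg.

26.7 inHg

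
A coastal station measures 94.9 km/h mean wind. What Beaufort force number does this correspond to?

94.9 km/h = 26.4 m/s, which is Beaufort 10 (storm, 24.5–28.4 m/s).

Beaufort force 10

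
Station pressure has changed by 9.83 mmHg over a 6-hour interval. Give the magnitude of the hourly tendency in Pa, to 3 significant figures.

218 Pa per hour

9.83 mmHg / 6 h × 133.322 Pa/mmHg = 218 Pa/h.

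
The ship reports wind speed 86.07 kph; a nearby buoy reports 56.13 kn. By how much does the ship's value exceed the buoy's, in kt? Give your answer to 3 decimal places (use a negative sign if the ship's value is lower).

the ship: 86.07 km/h = 46.47408 kt.
Difference: 46.47408 − 56.13000 = -9.656 kt.

-9.656 kt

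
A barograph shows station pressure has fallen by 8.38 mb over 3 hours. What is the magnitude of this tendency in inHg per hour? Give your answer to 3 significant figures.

0.0825 inHg per hour

8.38 mb / 3 h × 0.02953 inHg/mb = 0.0825 inHg/h.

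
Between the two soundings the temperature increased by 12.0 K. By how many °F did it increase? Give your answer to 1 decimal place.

A change of 1 °C equals a change of 1.8 °F: Δ°F = 12.0 × 1.8 = 21.6 °F.

21.6 °F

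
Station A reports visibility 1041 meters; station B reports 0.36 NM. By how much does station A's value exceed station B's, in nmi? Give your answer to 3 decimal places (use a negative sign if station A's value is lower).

0.202 nmi

station A: 1041 m = 0.56210 nmi.
Difference: 0.56210 − 0.36000 = 0.202 nmi.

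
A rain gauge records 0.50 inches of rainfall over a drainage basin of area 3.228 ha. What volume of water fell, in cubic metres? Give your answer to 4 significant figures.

410.0 cubic metres

Depth: 0.50 in × 25.4 = 12.7 mm.
Area: 3.228 ha = 32280 m².
1 mm over 1 m² is 1 L, so volume = 12.7 × 32280 = 409956 L = 410.0 m³.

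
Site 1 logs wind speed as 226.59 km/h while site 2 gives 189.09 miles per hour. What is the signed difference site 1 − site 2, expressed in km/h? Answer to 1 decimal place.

site 2: 189.09 mph = 304.311 km/h.
Difference: 226.590 − 304.311 = -77.7 km/h.

-77.7 km/h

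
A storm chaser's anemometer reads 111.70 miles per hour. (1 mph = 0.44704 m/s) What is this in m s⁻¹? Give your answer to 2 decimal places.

1 mph = 0.44704 m/s, so 111.70 × 0.44704 = 49.93 m/s.

49.93 m/s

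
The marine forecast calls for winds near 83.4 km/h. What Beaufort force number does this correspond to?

83.4 km/h = 23.2 m/s, which is Beaufort 9 (strong gale, 20.8–24.4 m/s).

Beaufort force 9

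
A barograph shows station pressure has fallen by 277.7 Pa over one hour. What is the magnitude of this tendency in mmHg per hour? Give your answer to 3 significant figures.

277.7 Pa / 1 h × 0.00750062 mmHg/Pa = 2.08 mmHg/h.

2.08 mmHg per hour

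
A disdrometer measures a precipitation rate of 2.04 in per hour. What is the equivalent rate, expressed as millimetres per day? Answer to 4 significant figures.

1244 mm/day

2.04 in/hour × 25.4 mm/in × 24 hour/day = 1244 mm/day.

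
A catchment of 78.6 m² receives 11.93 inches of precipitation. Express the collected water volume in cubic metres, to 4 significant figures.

Depth: 11.93 in × 25.4 = 303.022 mm.
1 mm over 1 m² is 1 L, so volume = 303.022 × 78.6 = 23817.529 L = 23.82 m³.

23.82 cubic metres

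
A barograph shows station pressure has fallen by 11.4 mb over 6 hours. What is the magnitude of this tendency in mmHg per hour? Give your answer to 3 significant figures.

1.43 mmHg per hour

11.4 mb / 6 h × 0.750062 mmHg/mb = 1.43 mmHg/h.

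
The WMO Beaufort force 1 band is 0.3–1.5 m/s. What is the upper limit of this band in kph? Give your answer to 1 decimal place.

5.4 km/h

0.3–1.5 m/s × 3.6 = 1.1–5.4 km/h.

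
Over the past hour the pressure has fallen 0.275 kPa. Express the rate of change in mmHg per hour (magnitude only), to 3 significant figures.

2.06 mmHg per hour

0.275 kPa / 1 h × 7.50062 mmHg/kPa = 2.06 mmHg/h.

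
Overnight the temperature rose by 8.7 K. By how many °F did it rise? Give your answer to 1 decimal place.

For a temperature change the 32° offset cancels: Δ°F = 8.7 × 1.8 = 15.7 °F.

15.7 °F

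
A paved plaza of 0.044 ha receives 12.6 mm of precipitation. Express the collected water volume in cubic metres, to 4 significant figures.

Area: 0.044 ha = 440 m².
1 mm over 1 m² is 1 L, so volume = 12.6 × 440 = 5544 L = 5.544 m³.

5.544 cubic metres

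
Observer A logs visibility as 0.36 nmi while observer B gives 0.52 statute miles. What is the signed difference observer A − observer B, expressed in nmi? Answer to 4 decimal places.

observer B: 0.52 SM = 0.451868 nmi.
Difference: 0.360000 − 0.451868 = -0.0919 nmi.

-0.0919 nmi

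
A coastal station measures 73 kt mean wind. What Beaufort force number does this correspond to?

Beaufort force 12

73 kt lies in the Beaufort 12 band (hurricane force, ≥64 kt).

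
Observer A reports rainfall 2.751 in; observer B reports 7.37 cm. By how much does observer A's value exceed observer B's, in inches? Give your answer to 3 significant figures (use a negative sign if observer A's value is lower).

-0.151 in

observer B: 7.37 cm = 2.90157 in.
Difference: 2.75100 − 2.90157 = -0.151 in.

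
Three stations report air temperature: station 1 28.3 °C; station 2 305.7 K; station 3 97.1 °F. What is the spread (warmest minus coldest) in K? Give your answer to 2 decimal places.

7.87 K

station 2: 305.7 K = 32.550 °C.
station 3: 97.1 °F = 36.167 °C.
Spread: 36.167 − 28.300 = 7.867 °C.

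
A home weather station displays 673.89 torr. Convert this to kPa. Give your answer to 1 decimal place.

89.8 kPa

1 mmHg = 0.133322 kPa, so 673.89 × 0.133322 = 89.8 kPa.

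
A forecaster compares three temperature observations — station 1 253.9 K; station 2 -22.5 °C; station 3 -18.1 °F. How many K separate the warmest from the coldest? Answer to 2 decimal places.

station 1: 253.9 K = -19.250 °C.
station 3: -18.1 °F = -27.833 °C.
Spread: (-19.250) − (-27.833) = 8.583 °C.

8.58 K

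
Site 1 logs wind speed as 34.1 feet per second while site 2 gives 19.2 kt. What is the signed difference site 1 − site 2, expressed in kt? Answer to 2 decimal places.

1.00 kt

site 1: 34.1 ft/s = 20.2037 kt.
Difference: 20.2037 − 19.2000 = 1.00 kt.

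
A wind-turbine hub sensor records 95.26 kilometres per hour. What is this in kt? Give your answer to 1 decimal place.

1 km/h = 0.539957 kt, so 95.26 × 0.539957 = 51.4 kt.

51.4 kt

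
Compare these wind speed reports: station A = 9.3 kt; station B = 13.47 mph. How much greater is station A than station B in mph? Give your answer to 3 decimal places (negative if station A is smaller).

station A: 9.3 kt = 10.70225 mph.
Difference: 10.70225 − 13.47000 = -2.768 mph.

-2.768 mph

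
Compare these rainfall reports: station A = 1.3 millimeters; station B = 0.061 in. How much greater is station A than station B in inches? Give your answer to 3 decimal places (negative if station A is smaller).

station A: 1.3 mm = 0.05118 in.
Difference: 0.05118 − 0.06100 = -0.010 in.

-0.010 in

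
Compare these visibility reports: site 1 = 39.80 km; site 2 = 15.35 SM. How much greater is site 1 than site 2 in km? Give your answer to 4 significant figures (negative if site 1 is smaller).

site 2: 15.35 SM = 24.7034 km.
Difference: 39.8000 − 24.7034 = 15.10 km.

15.10 km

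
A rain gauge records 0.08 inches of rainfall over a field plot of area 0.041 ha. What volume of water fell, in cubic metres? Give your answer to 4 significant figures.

0.8331 cubic metres

Depth: 0.08 in × 25.4 = 2.032 mm.
Area: 0.041 ha = 410 m².
1 mm over 1 m² is 1 L, so volume = 2.032 × 410 = 833.12 L = 0.8331 m³.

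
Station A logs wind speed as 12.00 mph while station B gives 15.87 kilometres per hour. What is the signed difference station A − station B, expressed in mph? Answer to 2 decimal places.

station B: 15.87 km/h = 9.8612 mph.
Difference: 12.0000 − 9.8612 = 2.14 mph.

2.14 mph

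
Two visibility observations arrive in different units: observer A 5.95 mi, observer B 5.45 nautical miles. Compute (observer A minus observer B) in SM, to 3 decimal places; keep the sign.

observer B: 5.45 nmi = 6.27175 SM.
Difference: 5.95000 − 6.27175 = -0.322 SM.

-0.322 SM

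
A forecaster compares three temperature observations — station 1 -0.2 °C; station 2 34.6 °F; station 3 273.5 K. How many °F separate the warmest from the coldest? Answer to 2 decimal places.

2.96 °F

station 2: 34.6 °F = 1.444 °C.
station 3: 273.5 K = 0.350 °C.
Spread: 1.444 − (-0.200) = 1.644 °C = 2.96 °F.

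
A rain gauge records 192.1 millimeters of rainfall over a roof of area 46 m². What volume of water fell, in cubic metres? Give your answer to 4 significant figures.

1 mm over 1 m² is 1 L, so volume = 192.1 × 46 = 8836.6 L = 8.837 m³.

8.837 cubic metres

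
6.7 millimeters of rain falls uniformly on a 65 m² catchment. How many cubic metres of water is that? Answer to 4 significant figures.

1 mm over 1 m² is 1 L, so volume = 6.7 × 65 = 435.5 L = 0.4355 m³.

0.4355 cubic metres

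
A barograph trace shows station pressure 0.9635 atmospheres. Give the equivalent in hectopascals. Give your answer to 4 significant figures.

976.3 hPa

1 atm = 1013.25 hPa, so 0.9635 × 1013.25 = 976.3 hPa.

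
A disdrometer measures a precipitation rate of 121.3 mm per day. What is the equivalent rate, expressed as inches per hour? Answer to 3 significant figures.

0.199 in/hour

121.3 mm/day × 0.0393701 in/mm × 0.0416667 day/hour = 0.199 in/hour.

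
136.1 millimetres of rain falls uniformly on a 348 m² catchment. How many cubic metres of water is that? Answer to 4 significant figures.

47.36 cubic metres

1 mm over 1 m² is 1 L, so volume = 136.1 × 348 = 47362.8 L = 47.36 m³.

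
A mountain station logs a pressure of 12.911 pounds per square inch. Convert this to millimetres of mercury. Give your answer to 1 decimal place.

667.7 mmHg

1 psi = 51.7149 mmHg, so 12.911 × 51.7149 = 667.7 mmHg.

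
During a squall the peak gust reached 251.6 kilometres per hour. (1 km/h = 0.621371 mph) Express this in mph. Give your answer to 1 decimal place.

1 km/h = 0.621371 mph, so 251.6 × 0.621371 = 156.3 mph.

156.3 mph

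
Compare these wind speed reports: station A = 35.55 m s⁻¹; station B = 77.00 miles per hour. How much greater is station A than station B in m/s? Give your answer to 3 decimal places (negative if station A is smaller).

1.128 m/s

station B: 77.00 mph = 34.42208 m/s.
Difference: 35.55000 − 34.42208 = 1.128 m/s.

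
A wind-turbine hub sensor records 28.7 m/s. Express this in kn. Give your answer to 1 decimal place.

1 m/s = 1.94384 kt, so 28.7 × 1.94384 = 55.8 kt.

55.8 kt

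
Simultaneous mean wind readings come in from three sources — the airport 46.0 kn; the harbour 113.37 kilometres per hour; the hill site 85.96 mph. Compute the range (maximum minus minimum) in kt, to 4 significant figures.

28.70 kt

the harbour: 113.37 km/h = 61.2149 kt.
the hill site: 85.96 mph = 74.6972 kt.
Spread: 74.6972 − 46.0000 = 28.70 kt.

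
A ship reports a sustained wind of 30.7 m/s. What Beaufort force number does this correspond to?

Beaufort force 11

30.7 m/s lies in the Beaufort 11 band (violent storm, 28.5–32.6 m/s).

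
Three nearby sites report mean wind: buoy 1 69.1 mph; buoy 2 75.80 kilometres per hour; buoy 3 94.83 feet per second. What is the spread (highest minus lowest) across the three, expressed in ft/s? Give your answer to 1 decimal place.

buoy 1: 69.1 mph = 101.347 ft/s.
buoy 2: 75.80 km/h = 69.080 ft/s.
Spread: 101.347 − 69.080 = 32.3 ft/s.

32.3 ft/s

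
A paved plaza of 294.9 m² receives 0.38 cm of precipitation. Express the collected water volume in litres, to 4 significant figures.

Depth: 0.38 cm × 10 = 3.8 mm.
1 mm over 1 m² is 1 L, so volume = 3.8 × 294.9 = 1120.62 L ≈ 1121 L.

1121 litres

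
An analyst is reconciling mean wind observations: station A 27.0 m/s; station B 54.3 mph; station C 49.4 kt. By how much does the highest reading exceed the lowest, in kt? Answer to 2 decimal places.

station A: 27.0 m/s = 52.4838 kt.
station B: 54.3 mph = 47.1854 kt.
Spread: 52.4838 − 47.1854 = 5.30 kt.

5.30 kt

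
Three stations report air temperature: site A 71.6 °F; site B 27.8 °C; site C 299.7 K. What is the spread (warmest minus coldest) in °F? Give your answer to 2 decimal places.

site A: 71.6 °F = 22.000 °C.
site C: 299.7 K = 26.550 °C.
Spread: 27.800 − 22.000 = 5.800 °C = 10.44 °F.

10.44 °F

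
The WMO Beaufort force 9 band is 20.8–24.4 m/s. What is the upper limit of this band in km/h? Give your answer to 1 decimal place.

20.8–24.4 m/s × 3.6 = 74.9–87.8 km/h.

87.8 km/h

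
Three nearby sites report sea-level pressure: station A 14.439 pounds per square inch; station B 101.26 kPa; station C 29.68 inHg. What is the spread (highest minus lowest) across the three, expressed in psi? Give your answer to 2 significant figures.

station B: 101.26 kPa = 14.6865 psi.
station C: 29.68 inHg = 14.5775 psi.
Spread: 14.6865 − 14.4390 = 0.25 psi.

0.25 psi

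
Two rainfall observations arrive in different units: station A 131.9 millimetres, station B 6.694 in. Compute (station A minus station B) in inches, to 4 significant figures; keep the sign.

-1.501 in

station A: 131.9 mm = 5.19291 in.
Difference: 5.19291 − 6.69400 = -1.501 in.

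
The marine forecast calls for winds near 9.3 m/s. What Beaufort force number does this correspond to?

Beaufort force 5

9.3 m/s lies in the Beaufort 5 band (fresh breeze, 8.0–10.7 m/s).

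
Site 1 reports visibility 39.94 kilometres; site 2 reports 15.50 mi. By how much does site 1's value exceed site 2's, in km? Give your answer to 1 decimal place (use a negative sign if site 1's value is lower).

site 2: 15.50 SM = 24.945 km.
Difference: 39.940 − 24.945 = 15.0 km.

15.0 km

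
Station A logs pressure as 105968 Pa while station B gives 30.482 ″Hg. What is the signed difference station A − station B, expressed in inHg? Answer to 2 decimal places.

station A: 105968 Pa = 31.2923 inHg.
Difference: 31.2923 − 30.4820 = 0.81 inHg.

0.81 inHg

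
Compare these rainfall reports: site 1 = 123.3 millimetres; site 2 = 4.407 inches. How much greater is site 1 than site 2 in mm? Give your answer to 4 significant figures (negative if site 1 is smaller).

11.36 mm

site 2: 4.407 in = 111.9378 mm.
Difference: 123.3000 − 111.9378 = 11.36 mm.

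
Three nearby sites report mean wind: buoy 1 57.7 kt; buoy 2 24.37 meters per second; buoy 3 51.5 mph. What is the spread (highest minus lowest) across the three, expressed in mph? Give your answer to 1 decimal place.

14.9 mph

buoy 1: 57.7 kt = 66.400 mph.
buoy 2: 24.37 m/s = 54.514 mph.
Spread: 66.400 − 51.500 = 14.9 mph.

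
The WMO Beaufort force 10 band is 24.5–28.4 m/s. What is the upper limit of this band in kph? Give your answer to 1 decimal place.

24.5–28.4 m/s × 3.6 = 88.2–102.2 km/h.

102.2 km/h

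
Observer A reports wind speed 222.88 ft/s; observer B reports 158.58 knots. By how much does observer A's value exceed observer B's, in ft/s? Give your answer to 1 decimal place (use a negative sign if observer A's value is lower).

observer B: 158.58 kt = 267.653 ft/s.
Difference: 222.880 − 267.653 = -44.8 ft/s.

-44.8 ft/s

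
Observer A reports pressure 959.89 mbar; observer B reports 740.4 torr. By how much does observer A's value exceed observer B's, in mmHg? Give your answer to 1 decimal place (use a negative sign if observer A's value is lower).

observer A: 959.89 mb = 719.977 mmHg.
Difference: 719.977 − 740.400 = -20.4 mmHg.

-20.4 mmHg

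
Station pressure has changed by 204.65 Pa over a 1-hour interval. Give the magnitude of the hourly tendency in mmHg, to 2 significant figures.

1.5 mmHg per hour

204.65 Pa / 1 h × 0.00750062 mmHg/Pa = 1.5 mmHg/h.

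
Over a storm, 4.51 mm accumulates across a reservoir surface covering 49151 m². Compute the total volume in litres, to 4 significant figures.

1 mm over 1 m² is 1 L, so volume = 4.51 × 49151 = 221671.01 L ≈ 221700 L.

221700 litres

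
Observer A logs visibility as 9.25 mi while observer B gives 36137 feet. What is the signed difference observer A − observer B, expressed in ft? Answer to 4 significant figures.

12700 ft

observer A: 9.25 SM = 48840.00 ft.
Difference: 48840.00 − 36137.00 = 12700 ft.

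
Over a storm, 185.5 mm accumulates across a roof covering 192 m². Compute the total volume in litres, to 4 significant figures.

1 mm over 1 m² is 1 L, so volume = 185.5 × 192 = 35616 L ≈ 35620 L.

35620 litres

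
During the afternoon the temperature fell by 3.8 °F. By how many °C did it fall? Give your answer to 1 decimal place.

Converting a difference, only the 9/5 scale factor applies: Δ°C = 3.8 × 0.5556 = 2.1 °C.

2.1 °C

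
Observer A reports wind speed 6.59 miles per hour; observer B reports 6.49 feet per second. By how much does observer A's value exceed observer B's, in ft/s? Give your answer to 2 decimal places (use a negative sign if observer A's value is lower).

observer A: 6.59 mph = 9.6653 ft/s.
Difference: 9.6653 − 6.4900 = 3.18 ft/s.

3.18 ft/s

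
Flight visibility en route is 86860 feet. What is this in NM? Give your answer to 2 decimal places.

1 ft = 0.000164579 nmi, so 86860 × 0.000164579 = 14.30 nmi.

14.30 nmi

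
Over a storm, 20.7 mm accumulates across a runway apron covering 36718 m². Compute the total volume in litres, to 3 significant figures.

1 mm over 1 m² is 1 L, so volume = 20.7 × 36718 = 760062.6 L ≈ 760000 L.

760000 litres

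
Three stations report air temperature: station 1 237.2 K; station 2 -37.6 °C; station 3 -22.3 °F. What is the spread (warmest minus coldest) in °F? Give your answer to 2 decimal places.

station 1: 237.2 K = -35.950 °C.
station 3: -22.3 °F = -30.167 °C.
Spread: (-30.167) − (-37.600) = 7.433 °C = 13.38 °F.

13.38 °F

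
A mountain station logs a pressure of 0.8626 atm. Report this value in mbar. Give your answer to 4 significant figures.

874.0 mb

1 atm = 1013.25 mb, so 0.8626 × 1013.25 = 874.0 mb.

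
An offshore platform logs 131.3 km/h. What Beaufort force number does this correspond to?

131.3 km/h = 36.5 m/s, which is Beaufort 12 (hurricane force, ≥32.7 m/s).

Beaufort force 12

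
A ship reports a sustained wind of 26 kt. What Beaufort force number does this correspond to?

26 kt lies in the Beaufort 6 band (strong breeze, 22–27 kt).

Beaufort force 6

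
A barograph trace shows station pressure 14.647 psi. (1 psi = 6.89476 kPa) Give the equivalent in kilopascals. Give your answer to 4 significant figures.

101.0 kPa

1 psi = 6.89476 kPa, so 14.647 × 6.89476 = 101.0 kPa.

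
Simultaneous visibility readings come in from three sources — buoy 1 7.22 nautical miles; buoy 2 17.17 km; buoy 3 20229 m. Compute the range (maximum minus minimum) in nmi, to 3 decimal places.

3.703 nmi

buoy 2: 17.17 km = 9.27106 nmi.
buoy 3: 20229 m = 10.92279 nmi.
Spread: 10.92279 − 7.22000 = 3.703 nmi.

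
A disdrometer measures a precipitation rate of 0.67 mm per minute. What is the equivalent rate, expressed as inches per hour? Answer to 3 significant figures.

1.58 in/hour

0.67 mm/minute × 0.0393701 in/mm × 60 minute/hour = 1.58 in/hour.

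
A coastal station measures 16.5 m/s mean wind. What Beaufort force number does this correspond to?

16.5 m/s lies in the Beaufort 7 band (near gale, 13.9–17.1 m/s).

Beaufort force 7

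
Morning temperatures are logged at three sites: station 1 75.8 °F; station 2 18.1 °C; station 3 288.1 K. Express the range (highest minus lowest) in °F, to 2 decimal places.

16.89 °F

station 1: 75.8 °F = 24.333 °C.
station 3: 288.1 K = 14.950 °C.
Spread: 24.333 − 14.950 = 9.383 °C = 16.89 °F.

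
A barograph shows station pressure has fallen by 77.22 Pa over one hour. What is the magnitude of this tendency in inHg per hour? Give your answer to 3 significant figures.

77.22 Pa / 1 h × 0.0002953 inHg/Pa = 0.0228 inHg/h.

0.0228 inHg per hour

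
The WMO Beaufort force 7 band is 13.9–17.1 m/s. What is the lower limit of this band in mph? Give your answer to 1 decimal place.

31.1 mph

13.9–17.1 m/s × 2.237 = 31.1–38.3 mph.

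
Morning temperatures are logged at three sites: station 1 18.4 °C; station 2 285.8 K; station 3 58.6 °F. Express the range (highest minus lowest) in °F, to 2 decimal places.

10.35 °F

station 2: 285.8 K = 12.650 °C.
station 3: 58.6 °F = 14.778 °C.
Spread: 18.400 − 12.650 = 5.750 °C = 10.35 °F.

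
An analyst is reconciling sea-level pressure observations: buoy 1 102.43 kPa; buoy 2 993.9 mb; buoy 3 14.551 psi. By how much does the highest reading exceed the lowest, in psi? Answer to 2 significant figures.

buoy 1: 102.43 kPa = 14.8562 psi.
buoy 2: 993.9 mb = 14.4153 psi.
Spread: 14.8562 − 14.4153 = 0.44 psi.

0.44 psi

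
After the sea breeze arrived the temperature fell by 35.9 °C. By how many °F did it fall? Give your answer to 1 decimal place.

Converting a difference, only the 9/5 scale factor applies: Δ°F = 35.9 × 1.8 = 64.6 °F.

64.6 °F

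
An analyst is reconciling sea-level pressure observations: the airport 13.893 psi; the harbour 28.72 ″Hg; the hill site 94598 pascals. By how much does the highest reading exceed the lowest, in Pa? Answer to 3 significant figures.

2660 Pa

the airport: 13.893 psi = 95788.86 Pa.
the harbour: 28.72 inHg = 97257.09 Pa.
Spread: 97257.09 − 94598.00 = 2660 Pa.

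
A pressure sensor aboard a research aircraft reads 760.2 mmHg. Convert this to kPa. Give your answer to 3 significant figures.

101 kPa

1 mmHg = 0.133322 kPa, so 760.2 × 0.133322 = 101 kPa.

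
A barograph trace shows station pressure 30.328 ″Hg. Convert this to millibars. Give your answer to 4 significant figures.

1 inHg = 33.8639 mb, so 30.328 × 33.8639 = 1027 mb.

1027 mb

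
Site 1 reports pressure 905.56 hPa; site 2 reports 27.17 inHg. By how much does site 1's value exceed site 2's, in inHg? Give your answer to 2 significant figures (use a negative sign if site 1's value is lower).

-0.43 inHg

site 1: 905.56 hPa = 26.7412 inHg.
Difference: 26.7412 − 27.1700 = -0.43 inHg.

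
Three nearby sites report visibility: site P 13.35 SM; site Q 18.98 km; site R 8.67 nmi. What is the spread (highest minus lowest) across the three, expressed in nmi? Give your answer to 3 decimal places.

2.931 nmi

site P: 13.35 SM = 11.60083 nmi.
site Q: 18.98 km = 10.24838 nmi.
Spread: 11.60083 − 8.67000 = 2.931 nmi.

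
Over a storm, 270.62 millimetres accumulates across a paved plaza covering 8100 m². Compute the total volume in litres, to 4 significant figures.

1 mm over 1 m² is 1 L, so volume = 270.62 × 8100 = 2192022 L ≈ 2192000 L.

2192000 litres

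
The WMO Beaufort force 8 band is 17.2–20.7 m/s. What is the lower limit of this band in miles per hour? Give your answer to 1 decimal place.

17.2–20.7 m/s × 2.237 = 38.5–46.3 mph.

38.5 mph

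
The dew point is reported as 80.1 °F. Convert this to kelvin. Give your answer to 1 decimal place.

299.9 K

First to °C: 26.72 °C.
Then to K: 299.9 K.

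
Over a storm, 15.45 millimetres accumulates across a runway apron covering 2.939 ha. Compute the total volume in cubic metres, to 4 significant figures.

Area: 2.939 ha = 29390 m².
1 mm over 1 m² is 1 L, so volume = 15.45 × 29390 = 454075.5 L = 454.1 m³.

454.1 cubic metres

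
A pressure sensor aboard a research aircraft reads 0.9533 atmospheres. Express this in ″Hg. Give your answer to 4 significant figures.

28.52 inHg

1 atm = 29.9213 inHg, so 0.9533 × 29.9213 = 28.52 inHg.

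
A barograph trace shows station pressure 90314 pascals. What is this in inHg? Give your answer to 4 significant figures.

1 Pa = 0.0002953 inHg, so 90314 × 0.0002953 = 26.67 inHg.

26.67 inHg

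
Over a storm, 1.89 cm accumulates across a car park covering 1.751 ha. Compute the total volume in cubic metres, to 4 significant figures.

330.9 cubic metres

Depth: 1.89 cm × 10 = 18.9 mm.
Area: 1.751 ha = 17510 m².
1 mm over 1 m² is 1 L, so volume = 18.9 × 17510 = 330939 L = 330.9 m³.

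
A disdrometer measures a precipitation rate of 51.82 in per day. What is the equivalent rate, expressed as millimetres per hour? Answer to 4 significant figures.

51.82 in/day × 25.4 mm/in × 0.0416667 day/hour = 54.84 mm/hour.

54.84 mm/hour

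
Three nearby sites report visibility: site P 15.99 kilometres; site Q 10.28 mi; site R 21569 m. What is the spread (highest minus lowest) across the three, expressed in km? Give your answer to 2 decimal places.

5.58 km

site Q: 10.28 SM = 16.5441 km.
site R: 21569 m = 21.5690 km.
Spread: 21.5690 − 15.9900 = 5.58 km.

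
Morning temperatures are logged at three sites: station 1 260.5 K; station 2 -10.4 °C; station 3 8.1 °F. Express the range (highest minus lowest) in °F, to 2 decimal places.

station 1: 260.5 K = -12.650 °C.
station 3: 8.1 °F = -13.278 °C.
Spread: (-10.400) − (-13.278) = 2.878 °C = 5.18 °F.

5.18 °F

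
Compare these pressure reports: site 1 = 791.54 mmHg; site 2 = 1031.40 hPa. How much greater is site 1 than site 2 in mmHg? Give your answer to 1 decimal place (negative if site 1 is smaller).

17.9 mmHg

site 2: 1031.40 hPa = 773.614 mmHg.
Difference: 791.540 − 773.614 = 17.9 mmHg.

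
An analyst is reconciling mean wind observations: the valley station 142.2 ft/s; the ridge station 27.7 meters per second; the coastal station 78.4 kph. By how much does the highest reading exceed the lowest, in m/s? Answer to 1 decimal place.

the valley station: 142.2 ft/s = 43.343 m/s.
the coastal station: 78.4 km/h = 21.778 m/s.
Spread: 43.343 − 21.778 = 21.6 m/s.

21.6 m/s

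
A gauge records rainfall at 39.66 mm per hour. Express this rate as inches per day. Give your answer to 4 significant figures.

37.47 in/day

39.66 mm/hour × 0.0393701 in/mm × 24 hour/day = 37.47 in/day.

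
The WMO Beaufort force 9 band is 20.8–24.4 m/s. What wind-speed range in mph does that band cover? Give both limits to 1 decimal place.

20.8–24.4 m/s × 2.237 = 46.5–54.6 mph.

46.5 to 54.6 mph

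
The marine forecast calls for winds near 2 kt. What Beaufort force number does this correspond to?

Beaufort force 1

2 kt lies in the Beaufort 1 band (light air, 1–3 kt).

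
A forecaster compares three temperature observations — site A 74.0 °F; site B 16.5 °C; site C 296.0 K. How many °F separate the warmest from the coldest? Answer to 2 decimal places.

site A: 74.0 °F = 23.333 °C.
site C: 296.0 K = 22.850 °C.
Spread: 23.333 − 16.500 = 6.833 °C = 12.30 °F.

12.30 °F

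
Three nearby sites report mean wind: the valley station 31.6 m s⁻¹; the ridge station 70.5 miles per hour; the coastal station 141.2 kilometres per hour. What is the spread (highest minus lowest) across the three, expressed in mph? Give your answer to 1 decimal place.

17.2 mph

the valley station: 31.6 m/s = 70.687 mph.
the coastal station: 141.2 km/h = 87.738 mph.
Spread: 87.738 − 70.500 = 17.2 mph.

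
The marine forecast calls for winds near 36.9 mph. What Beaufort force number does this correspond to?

36.9 mph = 16.5 m/s, which is Beaufort 7 (near gale, 13.9–17.1 m/s).

Beaufort force 7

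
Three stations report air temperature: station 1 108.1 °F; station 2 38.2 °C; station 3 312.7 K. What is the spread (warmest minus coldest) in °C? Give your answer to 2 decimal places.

4.08 °C

station 1: 108.1 °F = 42.278 °C.
station 3: 312.7 K = 39.550 °C.
Spread: 42.278 − 38.200 = 4.078 °C.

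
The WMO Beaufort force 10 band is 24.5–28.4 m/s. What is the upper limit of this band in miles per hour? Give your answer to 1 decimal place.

24.5–28.4 m/s × 2.237 = 54.8–63.5 mph.

63.5 mph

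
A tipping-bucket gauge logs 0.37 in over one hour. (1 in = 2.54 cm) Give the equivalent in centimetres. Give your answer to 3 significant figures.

0.940 cm

1 in = 2.54 cm, so 0.37 × 2.54 = 0.940 cm.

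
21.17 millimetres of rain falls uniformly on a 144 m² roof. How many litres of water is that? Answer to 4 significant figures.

3048 litres

1 mm over 1 m² is 1 L, so volume = 21.17 × 144 = 3048.48 L ≈ 3048 L.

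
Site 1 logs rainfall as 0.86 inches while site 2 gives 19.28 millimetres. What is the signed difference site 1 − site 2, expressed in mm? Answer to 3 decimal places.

site 1: 0.86 in = 21.84400 mm.
Difference: 21.84400 − 19.28000 = 2.564 mm.

2.564 mm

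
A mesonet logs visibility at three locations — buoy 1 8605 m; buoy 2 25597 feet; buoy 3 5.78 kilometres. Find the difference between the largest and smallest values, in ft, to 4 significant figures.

9268 ft

buoy 1: 8605 m = 28231.63 ft.
buoy 3: 5.78 km = 18963.25 ft.
Spread: 28231.63 − 18963.25 = 9268 ft.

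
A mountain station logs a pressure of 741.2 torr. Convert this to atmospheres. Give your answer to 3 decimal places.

1 mmHg = 0.00131579 atm, so 741.2 × 0.00131579 = 0.975 atm.

0.975 atm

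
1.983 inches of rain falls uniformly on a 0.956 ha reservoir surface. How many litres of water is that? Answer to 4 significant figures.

Depth: 1.983 in × 25.4 = 50.3682 mm.
Area: 0.956 ha = 9560 m².
1 mm over 1 m² is 1 L, so volume = 50.3682 × 9560 = 481519.99 L ≈ 481500 L.

481500 litres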